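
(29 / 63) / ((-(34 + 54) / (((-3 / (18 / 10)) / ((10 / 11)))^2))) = -319 / 18144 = -0.02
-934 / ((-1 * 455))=934 / 455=2.05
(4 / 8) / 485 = 1 / 970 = 0.00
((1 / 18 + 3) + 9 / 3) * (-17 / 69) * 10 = -9265 / 621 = -14.92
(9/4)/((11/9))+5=301/44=6.84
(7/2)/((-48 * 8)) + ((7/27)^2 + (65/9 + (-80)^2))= 1195752283/186624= 6407.28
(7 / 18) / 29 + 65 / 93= 11527 / 16182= 0.71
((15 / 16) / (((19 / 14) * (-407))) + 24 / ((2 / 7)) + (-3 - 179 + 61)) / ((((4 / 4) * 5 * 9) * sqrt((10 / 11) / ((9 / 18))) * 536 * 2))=-2289073 * sqrt(55) / 29843193600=-0.00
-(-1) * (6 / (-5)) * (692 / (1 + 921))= -2076 / 2305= -0.90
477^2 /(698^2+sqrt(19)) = 36951012972 /79122579199-75843 * sqrt(19) /79122579199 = 0.47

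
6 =6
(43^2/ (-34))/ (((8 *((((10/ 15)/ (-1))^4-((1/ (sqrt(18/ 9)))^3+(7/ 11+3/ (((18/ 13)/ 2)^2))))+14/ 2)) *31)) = 443166471/ 226602622+1467885969 *sqrt(2)/ 906410488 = 4.25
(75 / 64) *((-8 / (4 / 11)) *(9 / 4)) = -7425 / 128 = -58.01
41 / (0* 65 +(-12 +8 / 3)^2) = 369 / 784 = 0.47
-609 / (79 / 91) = -55419 / 79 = -701.51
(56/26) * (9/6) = 42/13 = 3.23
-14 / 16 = -7 / 8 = -0.88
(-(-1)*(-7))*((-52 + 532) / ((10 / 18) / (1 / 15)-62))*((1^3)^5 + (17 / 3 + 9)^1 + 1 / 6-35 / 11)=200400 / 253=792.09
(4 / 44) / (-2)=-1 / 22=-0.05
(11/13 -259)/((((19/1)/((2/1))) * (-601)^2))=-0.00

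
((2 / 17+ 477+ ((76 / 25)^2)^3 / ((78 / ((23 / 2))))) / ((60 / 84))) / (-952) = -96065177783929 / 110068359375000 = -0.87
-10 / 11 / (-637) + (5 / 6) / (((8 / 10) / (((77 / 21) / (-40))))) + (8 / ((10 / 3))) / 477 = -95219249 / 1069548480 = -0.09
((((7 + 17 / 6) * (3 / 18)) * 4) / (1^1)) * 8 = 472 / 9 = 52.44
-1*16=-16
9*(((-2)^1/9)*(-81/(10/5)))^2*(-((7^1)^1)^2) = -35721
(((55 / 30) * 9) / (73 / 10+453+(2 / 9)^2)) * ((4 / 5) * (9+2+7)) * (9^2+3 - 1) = 15973848 / 372883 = 42.84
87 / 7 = 12.43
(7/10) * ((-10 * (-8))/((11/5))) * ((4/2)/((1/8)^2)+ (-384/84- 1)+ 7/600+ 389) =2148049/165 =13018.48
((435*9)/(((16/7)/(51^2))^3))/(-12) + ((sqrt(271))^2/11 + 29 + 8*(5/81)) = -7017838865573551645/14598144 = -480735007516.95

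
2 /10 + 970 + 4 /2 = 4861 /5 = 972.20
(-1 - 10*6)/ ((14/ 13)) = -793/ 14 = -56.64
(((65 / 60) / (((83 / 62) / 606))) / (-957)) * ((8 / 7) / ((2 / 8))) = -1302496 / 556017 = -2.34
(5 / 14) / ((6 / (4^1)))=5 / 21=0.24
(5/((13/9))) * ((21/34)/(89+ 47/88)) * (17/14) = 2970/102427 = 0.03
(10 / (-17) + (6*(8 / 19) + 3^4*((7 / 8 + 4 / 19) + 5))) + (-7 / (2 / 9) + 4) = 1207673 / 2584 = 467.37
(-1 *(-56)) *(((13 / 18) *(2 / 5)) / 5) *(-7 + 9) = 1456 / 225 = 6.47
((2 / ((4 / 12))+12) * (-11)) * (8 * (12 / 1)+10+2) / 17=-21384 / 17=-1257.88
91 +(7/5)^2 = 2324/25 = 92.96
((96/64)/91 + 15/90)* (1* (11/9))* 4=2200/2457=0.90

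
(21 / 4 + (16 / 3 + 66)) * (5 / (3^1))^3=114875 / 324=354.55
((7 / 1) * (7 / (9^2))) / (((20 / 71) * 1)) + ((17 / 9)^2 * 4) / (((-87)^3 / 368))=2282423777 / 1066774860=2.14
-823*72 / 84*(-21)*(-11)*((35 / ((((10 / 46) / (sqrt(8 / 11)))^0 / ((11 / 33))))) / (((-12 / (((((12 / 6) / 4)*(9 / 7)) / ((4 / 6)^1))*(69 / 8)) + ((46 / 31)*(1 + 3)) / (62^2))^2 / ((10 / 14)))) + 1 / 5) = -48794032963317697407 / 71097796178890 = -686294.59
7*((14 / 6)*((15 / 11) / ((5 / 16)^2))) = 12544 / 55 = 228.07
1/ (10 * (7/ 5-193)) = -1/ 1916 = -0.00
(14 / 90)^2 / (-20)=-49 / 40500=-0.00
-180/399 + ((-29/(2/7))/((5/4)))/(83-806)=-162902/480795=-0.34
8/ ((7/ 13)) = 104/ 7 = 14.86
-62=-62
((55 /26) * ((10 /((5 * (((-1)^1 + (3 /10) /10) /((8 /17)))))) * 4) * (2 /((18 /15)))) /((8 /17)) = -110000 /3783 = -29.08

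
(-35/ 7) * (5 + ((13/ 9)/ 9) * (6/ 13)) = -685/ 27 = -25.37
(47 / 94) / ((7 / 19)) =19 / 14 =1.36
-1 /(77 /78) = -78 /77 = -1.01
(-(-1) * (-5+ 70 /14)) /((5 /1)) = 0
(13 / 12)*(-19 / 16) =-247 / 192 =-1.29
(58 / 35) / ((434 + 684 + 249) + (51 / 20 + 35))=232 / 196637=0.00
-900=-900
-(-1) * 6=6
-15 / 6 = -5 / 2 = -2.50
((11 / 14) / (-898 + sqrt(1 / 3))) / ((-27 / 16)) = 88*sqrt(3) / 457230879 + 79024 / 152410293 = 0.00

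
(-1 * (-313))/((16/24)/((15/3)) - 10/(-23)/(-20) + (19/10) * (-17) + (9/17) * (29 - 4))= -367149/22232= -16.51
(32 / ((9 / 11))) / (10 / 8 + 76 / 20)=7040 / 909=7.74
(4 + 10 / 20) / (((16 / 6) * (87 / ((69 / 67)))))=621 / 31088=0.02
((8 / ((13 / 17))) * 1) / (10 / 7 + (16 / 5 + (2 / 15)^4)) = 24097500 / 10662353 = 2.26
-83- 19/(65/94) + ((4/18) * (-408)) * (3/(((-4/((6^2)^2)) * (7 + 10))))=329779/65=5073.52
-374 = -374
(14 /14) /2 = 0.50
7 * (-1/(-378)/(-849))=-1/45846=-0.00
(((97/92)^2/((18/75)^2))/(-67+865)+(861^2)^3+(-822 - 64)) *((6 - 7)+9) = 99060372223918718431829425/30394224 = 3259184120769746200.19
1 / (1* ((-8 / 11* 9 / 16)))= -22 / 9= -2.44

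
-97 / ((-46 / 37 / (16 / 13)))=28712 / 299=96.03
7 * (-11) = -77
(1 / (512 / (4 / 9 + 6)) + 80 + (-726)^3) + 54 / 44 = -9698061409601 / 25344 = -382657094.76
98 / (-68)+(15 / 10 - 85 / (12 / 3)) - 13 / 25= -36909 / 1700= -21.71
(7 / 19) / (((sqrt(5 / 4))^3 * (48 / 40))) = 28 * sqrt(5) / 285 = 0.22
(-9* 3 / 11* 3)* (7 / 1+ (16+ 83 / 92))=-178119 / 1012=-176.01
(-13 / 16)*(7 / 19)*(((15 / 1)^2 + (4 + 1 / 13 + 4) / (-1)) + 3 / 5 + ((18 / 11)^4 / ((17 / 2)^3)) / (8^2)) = -65.11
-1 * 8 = -8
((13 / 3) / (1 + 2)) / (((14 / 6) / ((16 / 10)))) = 104 / 105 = 0.99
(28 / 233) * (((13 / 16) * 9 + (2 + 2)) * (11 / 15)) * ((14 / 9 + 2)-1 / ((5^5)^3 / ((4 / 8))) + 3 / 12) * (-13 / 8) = -757501129147129367 / 122871093750000000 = -6.17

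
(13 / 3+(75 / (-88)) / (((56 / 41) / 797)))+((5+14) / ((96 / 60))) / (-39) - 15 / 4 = -31842211 / 64064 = -497.04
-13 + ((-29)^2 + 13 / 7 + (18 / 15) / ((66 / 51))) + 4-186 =648.78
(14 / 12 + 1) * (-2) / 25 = -13 / 75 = -0.17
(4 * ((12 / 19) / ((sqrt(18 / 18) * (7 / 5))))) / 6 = 40 / 133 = 0.30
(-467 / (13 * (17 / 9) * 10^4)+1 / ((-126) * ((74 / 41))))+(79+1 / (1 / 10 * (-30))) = 405219670307 / 5151510000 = 78.66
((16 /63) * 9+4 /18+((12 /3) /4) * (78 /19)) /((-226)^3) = -1979 /3454295418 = -0.00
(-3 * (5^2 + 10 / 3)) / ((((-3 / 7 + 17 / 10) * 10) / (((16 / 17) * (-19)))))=10640 / 89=119.55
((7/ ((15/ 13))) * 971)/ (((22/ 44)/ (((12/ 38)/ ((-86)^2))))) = 88361/ 175655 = 0.50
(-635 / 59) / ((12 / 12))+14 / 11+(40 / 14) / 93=-3996529 / 422499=-9.46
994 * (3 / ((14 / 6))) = 1278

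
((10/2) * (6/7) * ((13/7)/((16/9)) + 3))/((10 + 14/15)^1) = 101925/64288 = 1.59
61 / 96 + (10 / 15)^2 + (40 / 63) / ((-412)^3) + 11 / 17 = 21557682385 / 12483313248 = 1.73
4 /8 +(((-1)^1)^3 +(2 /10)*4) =3 /10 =0.30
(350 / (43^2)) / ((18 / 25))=4375 / 16641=0.26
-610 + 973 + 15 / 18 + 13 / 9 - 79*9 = -6223 / 18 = -345.72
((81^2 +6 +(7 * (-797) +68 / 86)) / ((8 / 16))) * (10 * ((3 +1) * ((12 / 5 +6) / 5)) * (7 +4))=314293056 / 215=1461828.17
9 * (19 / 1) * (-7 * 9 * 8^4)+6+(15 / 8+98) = -353008817 / 8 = -44126102.12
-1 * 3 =-3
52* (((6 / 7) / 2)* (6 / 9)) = 104 / 7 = 14.86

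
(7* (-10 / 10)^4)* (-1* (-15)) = 105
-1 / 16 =-0.06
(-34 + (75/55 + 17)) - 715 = -8037/11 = -730.64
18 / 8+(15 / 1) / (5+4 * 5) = 57 / 20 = 2.85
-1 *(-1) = 1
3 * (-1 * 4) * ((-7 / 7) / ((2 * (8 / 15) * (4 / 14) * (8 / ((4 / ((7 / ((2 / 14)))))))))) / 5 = 9 / 112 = 0.08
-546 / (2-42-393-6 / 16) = 4368 / 3467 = 1.26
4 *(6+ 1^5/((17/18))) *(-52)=-24960/17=-1468.24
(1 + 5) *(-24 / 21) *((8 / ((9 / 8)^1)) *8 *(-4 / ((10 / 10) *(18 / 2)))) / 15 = 32768 / 2835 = 11.56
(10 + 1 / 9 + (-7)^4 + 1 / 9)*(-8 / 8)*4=-86804 / 9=-9644.89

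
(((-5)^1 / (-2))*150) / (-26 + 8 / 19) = -2375 / 162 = -14.66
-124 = -124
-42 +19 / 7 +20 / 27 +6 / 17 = -122711 / 3213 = -38.19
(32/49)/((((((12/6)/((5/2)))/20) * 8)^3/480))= 468750/49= 9566.33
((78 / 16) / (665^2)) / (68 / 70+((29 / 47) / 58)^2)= 28717 / 2530866310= 0.00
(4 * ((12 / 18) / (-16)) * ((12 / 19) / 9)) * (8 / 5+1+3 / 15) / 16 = -7 / 3420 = -0.00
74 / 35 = 2.11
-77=-77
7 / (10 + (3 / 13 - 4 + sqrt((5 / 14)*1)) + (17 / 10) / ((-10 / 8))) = 50418550 / 34554321 - 739375*sqrt(70) / 34554321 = 1.28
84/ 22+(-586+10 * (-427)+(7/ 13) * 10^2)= -686162/ 143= -4798.34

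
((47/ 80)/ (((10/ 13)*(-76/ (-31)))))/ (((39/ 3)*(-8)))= -1457/ 486400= -0.00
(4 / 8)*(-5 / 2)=-5 / 4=-1.25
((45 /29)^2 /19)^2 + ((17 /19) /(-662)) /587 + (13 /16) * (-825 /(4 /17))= -9045010238166407941 /3175011206462528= -2848.81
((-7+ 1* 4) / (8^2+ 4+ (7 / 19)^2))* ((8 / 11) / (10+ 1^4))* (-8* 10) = 231040 / 992079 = 0.23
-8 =-8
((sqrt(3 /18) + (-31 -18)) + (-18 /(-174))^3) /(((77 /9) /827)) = -8894638062 /1877953 + 2481 *sqrt(6) /154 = -4696.89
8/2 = 4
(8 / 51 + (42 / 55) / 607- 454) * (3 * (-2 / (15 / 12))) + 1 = 6184654269 / 2837725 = 2179.44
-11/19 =-0.58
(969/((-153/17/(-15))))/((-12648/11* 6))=-1045/4464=-0.23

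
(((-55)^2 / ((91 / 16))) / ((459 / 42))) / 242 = 400 / 1989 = 0.20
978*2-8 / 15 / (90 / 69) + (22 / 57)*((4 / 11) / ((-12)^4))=7223171353 / 3693600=1955.59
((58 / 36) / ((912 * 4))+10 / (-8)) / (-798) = 82051 / 52399872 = 0.00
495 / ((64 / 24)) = 1485 / 8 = 185.62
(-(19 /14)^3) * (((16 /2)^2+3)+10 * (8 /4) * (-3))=-17.50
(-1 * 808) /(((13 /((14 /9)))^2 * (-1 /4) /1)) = 633472 /13689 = 46.28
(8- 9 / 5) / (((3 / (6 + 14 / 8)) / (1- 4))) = -961 / 20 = -48.05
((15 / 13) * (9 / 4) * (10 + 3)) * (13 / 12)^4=46.49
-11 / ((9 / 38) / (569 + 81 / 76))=-476575 / 18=-26476.39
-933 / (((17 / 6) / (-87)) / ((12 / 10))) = 2922156 / 85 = 34378.31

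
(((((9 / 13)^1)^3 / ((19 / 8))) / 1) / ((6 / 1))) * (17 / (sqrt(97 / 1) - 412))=-2269296 / 2360524907 - 5508 * sqrt(97) / 2360524907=-0.00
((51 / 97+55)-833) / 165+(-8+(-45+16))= -133520 / 3201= -41.71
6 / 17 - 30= -29.65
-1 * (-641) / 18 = 35.61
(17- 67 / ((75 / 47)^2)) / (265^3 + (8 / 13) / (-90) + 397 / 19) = -6468683 / 12927888377750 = -0.00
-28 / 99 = -0.28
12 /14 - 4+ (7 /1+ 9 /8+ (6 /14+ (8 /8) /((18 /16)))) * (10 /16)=1589 /576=2.76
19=19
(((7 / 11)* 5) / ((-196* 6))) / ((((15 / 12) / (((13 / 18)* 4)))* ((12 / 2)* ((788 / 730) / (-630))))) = 23725 / 39006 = 0.61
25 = 25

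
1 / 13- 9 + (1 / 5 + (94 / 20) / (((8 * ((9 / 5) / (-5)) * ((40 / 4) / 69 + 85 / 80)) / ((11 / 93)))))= -214735844 / 24173955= -8.88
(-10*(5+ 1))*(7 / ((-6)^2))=-35 / 3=-11.67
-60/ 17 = -3.53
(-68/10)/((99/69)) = -782/165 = -4.74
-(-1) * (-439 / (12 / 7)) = -3073 / 12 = -256.08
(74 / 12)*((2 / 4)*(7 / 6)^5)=621859 / 93312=6.66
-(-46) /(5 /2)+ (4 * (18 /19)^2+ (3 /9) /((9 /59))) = 1178179 /48735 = 24.18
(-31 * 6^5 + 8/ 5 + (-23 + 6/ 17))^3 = -8604474793439596142149/ 614125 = -14010950203036183.42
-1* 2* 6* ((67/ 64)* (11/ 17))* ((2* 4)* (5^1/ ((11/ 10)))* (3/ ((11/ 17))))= -15075/ 11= -1370.45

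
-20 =-20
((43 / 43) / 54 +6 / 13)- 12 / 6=-1067 / 702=-1.52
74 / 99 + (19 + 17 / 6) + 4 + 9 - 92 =-11171 / 198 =-56.42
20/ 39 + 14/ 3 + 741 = 29101/ 39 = 746.18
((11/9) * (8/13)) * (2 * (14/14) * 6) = 352/39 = 9.03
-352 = -352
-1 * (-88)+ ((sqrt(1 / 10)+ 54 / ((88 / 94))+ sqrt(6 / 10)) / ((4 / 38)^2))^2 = 88+ 130321 * (11 * sqrt(10)+ 22 * sqrt(15)+ 6345)^2 / 193600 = 28134954.46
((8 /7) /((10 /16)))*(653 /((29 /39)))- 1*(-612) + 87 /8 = 18096849 /8120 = 2228.68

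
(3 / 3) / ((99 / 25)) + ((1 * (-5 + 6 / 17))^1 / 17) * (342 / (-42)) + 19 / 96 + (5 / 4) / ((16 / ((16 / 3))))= 19822685 / 6408864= 3.09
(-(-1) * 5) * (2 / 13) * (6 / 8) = 15 / 26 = 0.58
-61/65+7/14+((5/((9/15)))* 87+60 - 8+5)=781.56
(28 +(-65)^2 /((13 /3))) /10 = 100.30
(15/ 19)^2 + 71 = 71.62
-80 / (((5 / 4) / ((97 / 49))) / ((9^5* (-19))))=6964947648 / 49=142141788.73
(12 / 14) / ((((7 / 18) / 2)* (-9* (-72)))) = 1 / 147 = 0.01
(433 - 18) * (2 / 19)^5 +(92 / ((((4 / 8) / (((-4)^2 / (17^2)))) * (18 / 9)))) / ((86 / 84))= 153247375136 / 30770482273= 4.98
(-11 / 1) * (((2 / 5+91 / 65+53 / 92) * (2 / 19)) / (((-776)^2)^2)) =-12023 / 1584631635845120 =-0.00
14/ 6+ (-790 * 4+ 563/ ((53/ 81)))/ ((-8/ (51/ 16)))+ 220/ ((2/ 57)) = 146301709/ 20352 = 7188.57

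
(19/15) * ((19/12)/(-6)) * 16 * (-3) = 722/45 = 16.04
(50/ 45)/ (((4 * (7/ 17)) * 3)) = 85/ 378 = 0.22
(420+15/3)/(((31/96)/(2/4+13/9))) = 2559.14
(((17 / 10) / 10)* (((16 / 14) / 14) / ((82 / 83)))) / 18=0.00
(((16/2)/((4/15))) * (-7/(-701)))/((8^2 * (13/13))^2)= 0.00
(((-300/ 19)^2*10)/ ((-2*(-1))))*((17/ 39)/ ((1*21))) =850000/ 32851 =25.87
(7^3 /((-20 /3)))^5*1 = -1153657446916149 /3200000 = -360517952.16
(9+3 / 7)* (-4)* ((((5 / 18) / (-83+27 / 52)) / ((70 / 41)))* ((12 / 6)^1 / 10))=46904 / 3152415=0.01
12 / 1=12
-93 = -93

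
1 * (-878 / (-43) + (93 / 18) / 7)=21.16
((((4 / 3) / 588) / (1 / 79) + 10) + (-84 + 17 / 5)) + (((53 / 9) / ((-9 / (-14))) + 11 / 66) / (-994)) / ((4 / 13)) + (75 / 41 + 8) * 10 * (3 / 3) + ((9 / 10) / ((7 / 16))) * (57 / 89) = 479737042339 / 16452552816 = 29.16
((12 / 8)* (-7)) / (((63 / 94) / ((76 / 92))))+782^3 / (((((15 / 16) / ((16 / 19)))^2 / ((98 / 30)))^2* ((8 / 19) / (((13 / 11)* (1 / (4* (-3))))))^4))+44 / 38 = 58698458834588771627821 / 5903162667703125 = 9943561.13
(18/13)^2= 324/169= 1.92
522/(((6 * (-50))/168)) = -292.32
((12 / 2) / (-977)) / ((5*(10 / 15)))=-9 / 4885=-0.00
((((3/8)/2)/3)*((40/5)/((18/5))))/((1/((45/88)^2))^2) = 2278125/239878144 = 0.01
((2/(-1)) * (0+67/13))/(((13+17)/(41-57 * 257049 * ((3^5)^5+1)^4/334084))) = 7766060344317477787419063000000000000000000000000.00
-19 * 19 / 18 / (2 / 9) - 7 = -389 / 4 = -97.25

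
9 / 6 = 3 / 2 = 1.50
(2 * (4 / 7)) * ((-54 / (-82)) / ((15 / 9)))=648 / 1435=0.45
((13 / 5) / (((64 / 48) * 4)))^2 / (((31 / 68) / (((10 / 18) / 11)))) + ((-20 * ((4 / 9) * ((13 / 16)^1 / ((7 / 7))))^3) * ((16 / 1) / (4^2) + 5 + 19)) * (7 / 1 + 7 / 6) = -45880807999 / 238645440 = -192.26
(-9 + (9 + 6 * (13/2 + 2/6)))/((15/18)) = 246/5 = 49.20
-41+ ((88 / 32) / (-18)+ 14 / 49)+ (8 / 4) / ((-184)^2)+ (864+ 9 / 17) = 14932907195 / 18129888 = 823.66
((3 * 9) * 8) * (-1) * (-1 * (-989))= -213624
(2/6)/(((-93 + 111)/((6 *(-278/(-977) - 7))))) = -729/977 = -0.75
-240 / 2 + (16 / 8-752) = -870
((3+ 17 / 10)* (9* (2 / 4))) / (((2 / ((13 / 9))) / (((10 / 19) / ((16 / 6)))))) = 1833 / 608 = 3.01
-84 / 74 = -42 / 37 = -1.14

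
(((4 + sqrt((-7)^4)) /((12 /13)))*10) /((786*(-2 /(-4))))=3445 /2358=1.46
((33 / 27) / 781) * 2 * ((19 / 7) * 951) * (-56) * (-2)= 192736 / 213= 904.86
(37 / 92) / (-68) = -37 / 6256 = -0.01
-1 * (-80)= 80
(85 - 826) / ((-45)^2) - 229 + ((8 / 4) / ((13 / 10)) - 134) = -3175036 / 8775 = -361.83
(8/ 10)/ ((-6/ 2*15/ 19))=-76/ 225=-0.34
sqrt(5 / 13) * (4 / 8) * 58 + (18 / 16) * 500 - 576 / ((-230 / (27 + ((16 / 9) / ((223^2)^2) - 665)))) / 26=29 * sqrt(65) / 13 + 3704838174139283 / 7394190588590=519.03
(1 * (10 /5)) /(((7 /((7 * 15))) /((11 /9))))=110 /3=36.67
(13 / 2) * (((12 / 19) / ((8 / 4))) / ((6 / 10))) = 65 / 19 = 3.42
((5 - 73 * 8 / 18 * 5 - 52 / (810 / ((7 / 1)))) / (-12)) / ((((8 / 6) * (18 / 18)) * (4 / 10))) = 24.64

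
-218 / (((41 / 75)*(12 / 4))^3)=-3406250 / 68921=-49.42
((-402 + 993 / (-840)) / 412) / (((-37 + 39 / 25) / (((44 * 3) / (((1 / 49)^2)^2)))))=15340147814145 / 730064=21012058.96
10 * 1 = 10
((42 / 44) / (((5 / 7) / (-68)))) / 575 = -4998 / 31625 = -0.16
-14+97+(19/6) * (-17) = 175/6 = 29.17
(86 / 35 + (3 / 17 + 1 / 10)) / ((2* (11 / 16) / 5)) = 13012 / 1309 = 9.94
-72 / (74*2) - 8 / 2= -166 / 37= -4.49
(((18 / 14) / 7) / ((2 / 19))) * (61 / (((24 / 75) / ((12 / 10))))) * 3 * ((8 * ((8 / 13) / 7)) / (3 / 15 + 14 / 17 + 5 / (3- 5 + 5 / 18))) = -3298282200 / 7361809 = -448.03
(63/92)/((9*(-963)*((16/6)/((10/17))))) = -35/2008176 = -0.00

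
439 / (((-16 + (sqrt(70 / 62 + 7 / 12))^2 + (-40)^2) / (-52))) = -8492016 / 589885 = -14.40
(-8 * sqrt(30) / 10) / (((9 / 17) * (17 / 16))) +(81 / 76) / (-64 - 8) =-64 * sqrt(30) / 45 - 9 / 608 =-7.80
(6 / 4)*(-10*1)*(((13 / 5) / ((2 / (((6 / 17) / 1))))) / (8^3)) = -117 / 8704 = -0.01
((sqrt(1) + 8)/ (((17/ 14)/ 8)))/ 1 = 1008/ 17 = 59.29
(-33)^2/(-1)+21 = -1068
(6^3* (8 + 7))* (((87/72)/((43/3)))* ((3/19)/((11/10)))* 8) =2818800/8987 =313.65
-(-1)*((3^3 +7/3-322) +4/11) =-9646/33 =-292.30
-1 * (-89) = 89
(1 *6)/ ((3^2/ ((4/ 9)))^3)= 128/ 177147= 0.00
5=5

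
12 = 12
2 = 2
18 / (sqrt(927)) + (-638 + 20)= -618 + 6 * sqrt(103) / 103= -617.41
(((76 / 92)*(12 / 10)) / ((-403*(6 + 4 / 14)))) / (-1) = 399 / 1019590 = 0.00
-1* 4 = -4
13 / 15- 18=-257 / 15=-17.13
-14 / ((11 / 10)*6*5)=-14 / 33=-0.42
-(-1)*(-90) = -90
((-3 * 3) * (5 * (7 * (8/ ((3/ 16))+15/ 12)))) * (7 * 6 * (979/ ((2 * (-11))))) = 103421115/ 4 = 25855278.75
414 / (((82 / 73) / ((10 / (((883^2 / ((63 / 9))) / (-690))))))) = -729861300 / 31967249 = -22.83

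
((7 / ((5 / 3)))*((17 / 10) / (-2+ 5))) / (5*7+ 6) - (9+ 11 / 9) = -187529 / 18450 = -10.16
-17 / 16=-1.06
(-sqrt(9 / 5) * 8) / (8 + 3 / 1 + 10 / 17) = -0.93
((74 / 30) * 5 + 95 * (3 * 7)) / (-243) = -8.26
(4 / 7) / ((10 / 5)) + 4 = 30 / 7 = 4.29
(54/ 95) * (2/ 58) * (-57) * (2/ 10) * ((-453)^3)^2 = -1399923250766981298/ 725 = -1930928621747560.41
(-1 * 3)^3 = -27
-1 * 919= -919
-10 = -10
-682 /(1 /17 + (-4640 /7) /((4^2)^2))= 59024 /219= 269.52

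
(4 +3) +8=15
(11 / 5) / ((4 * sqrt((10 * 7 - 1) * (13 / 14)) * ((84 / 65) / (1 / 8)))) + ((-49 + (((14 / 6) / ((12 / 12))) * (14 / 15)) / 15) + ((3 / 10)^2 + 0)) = -26333 / 540 + 11 * sqrt(12558) / 185472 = -48.76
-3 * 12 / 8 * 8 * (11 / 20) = -99 / 5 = -19.80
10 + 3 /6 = 21 /2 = 10.50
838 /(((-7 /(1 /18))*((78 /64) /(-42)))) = 26816 /117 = 229.20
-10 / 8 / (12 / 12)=-5 / 4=-1.25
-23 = -23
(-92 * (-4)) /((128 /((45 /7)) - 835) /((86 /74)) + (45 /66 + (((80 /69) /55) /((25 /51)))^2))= -264997260000 /504554702413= -0.53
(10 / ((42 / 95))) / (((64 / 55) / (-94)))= -1227875 / 672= -1827.19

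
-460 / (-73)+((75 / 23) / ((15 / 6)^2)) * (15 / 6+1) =13646 / 1679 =8.13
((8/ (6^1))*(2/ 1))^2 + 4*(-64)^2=147520/ 9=16391.11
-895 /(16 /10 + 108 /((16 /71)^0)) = -4475 /548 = -8.17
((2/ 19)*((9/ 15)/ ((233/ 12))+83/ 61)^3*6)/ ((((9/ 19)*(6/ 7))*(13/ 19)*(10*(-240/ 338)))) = -1672111751025847859/ 1938032434077975000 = -0.86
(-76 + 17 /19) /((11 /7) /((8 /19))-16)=6.12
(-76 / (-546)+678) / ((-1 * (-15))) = 185132 / 4095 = 45.21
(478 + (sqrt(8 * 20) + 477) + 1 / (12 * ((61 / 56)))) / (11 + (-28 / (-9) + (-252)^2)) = 36 * sqrt(10) / 571663 + 524337 / 34871443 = 0.02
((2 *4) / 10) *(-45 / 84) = -3 / 7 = -0.43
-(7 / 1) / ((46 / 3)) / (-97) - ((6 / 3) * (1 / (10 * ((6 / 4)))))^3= 35179 / 15059250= 0.00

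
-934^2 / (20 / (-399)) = 87017511 / 5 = 17403502.20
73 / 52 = 1.40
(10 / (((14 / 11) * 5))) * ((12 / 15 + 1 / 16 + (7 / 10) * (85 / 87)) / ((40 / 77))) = 1302323 / 278400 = 4.68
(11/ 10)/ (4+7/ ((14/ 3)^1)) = 1/ 5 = 0.20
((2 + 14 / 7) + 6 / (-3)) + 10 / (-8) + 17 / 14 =55 / 28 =1.96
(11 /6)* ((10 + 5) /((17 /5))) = 275 /34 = 8.09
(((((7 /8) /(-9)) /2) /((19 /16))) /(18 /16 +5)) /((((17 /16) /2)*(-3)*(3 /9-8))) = -256 /468027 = -0.00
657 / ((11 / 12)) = 7884 / 11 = 716.73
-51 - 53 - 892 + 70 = -926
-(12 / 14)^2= -36 / 49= -0.73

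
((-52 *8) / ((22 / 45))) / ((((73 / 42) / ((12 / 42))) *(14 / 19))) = -1067040 / 5621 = -189.83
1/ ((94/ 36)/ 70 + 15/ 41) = 51660/ 20827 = 2.48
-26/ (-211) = 26/ 211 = 0.12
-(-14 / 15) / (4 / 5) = 7 / 6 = 1.17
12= 12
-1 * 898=-898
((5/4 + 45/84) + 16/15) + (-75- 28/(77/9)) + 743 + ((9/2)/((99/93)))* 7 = 805232/1155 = 697.17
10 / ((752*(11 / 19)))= 0.02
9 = 9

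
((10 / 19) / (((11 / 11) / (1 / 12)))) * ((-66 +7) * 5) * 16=-11800 / 57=-207.02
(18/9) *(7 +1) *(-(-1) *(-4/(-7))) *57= 3648/7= 521.14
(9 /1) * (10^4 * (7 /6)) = 105000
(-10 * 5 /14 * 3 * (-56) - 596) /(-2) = -2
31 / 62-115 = -229 / 2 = -114.50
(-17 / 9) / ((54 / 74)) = -629 / 243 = -2.59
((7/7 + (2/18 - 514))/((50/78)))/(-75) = 60008/5625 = 10.67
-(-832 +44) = 788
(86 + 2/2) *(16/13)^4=5701632/28561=199.63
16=16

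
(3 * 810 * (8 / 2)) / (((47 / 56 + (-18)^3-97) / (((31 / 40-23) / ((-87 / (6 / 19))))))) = -8065008 / 60973109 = -0.13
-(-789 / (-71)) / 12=-263 / 284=-0.93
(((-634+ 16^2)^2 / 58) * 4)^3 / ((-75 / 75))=-23336772152504832 / 24389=-956856457932.05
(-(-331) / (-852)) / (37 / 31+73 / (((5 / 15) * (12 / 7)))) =-10261 / 3405657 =-0.00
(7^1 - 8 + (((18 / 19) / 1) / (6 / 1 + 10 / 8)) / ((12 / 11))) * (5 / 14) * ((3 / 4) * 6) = -21825 / 15428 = -1.41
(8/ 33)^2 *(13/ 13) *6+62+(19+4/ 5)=149107/ 1815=82.15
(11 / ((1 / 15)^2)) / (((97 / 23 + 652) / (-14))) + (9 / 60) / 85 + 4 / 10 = -149389609 / 2850900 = -52.40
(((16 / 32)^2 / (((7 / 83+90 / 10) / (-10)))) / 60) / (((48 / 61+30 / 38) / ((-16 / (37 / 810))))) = 2885910 / 2831647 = 1.02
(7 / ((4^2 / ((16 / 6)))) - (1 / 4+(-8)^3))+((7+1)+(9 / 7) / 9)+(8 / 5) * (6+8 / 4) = 224221 / 420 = 533.86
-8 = -8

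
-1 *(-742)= 742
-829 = -829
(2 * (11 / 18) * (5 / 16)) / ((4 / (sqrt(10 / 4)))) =55 * sqrt(10) / 1152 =0.15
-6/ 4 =-3/ 2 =-1.50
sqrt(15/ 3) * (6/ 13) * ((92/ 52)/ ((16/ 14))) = 483 * sqrt(5)/ 676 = 1.60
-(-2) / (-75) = -0.03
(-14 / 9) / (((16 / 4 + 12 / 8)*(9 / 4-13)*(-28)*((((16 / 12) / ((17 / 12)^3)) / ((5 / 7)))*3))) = -24565 / 51492672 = -0.00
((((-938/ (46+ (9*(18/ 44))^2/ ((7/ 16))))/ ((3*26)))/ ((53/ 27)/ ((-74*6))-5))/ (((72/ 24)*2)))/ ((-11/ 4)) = -0.00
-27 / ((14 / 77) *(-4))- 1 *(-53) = 721 / 8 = 90.12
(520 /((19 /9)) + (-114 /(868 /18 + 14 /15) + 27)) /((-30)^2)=632747 /2101400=0.30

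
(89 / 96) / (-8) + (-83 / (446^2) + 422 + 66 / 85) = 1372085557747 / 3246309120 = 422.66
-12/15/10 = -2/25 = -0.08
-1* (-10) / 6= 5 / 3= 1.67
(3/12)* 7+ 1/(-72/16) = 55/36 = 1.53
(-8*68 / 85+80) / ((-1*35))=-368 / 175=-2.10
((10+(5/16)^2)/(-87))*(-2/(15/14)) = 3619/16704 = 0.22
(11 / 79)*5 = 55 / 79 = 0.70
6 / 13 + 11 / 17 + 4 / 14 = 2157 / 1547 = 1.39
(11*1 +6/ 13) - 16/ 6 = 343/ 39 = 8.79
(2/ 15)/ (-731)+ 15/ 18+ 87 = 1926181/ 21930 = 87.83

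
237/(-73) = -3.25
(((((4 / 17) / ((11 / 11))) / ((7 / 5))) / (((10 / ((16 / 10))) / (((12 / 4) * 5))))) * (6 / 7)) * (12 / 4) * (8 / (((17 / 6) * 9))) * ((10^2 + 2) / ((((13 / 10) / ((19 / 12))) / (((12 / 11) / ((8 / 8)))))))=5253120 / 119119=44.10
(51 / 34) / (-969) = -1 / 646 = -0.00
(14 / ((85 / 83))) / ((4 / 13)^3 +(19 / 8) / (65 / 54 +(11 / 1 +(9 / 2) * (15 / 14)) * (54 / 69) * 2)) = 2305414093528 / 20336432665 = 113.36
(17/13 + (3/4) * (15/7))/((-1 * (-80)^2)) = -1061/2329600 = -0.00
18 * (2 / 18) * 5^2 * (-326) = -16300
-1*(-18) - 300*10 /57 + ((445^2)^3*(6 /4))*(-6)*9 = -11950846981077797533 /19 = -628991946372515659.63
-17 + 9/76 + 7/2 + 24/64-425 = -66577/152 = -438.01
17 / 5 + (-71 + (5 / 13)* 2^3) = -4194 / 65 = -64.52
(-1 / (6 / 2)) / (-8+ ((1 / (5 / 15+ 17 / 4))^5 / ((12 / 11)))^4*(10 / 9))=876421544333880634307861328125 / 21034117064013011967216075184056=0.04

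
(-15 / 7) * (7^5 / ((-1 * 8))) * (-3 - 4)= -252105 / 8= -31513.12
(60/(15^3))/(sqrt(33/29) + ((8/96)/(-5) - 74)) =-2060624/8577497235 - 64 *sqrt(957)/571833149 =-0.00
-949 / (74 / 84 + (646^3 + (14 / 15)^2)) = -2989350 / 849196333919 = -0.00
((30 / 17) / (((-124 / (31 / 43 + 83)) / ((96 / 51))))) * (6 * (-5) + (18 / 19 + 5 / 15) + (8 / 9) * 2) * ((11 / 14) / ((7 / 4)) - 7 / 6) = -914896000 / 21097391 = -43.37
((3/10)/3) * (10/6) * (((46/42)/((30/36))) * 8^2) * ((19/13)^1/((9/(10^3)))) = 5593600/2457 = 2276.60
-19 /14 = -1.36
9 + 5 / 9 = 9.56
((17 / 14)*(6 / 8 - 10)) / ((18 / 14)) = -629 / 72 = -8.74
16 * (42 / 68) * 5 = 840 / 17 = 49.41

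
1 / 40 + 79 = 3161 / 40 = 79.02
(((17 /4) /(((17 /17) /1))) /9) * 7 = 119 /36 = 3.31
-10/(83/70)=-700/83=-8.43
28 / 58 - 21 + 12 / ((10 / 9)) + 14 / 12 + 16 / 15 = -6511 / 870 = -7.48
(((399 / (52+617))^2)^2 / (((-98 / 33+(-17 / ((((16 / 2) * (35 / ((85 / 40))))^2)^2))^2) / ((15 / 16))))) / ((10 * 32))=-19174583910044376801843609600000000 / 153613602620253112365888291420425824703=-0.00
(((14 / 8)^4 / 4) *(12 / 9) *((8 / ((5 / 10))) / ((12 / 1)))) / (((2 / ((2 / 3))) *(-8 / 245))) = -588245 / 13824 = -42.55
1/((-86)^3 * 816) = -1/519021696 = -0.00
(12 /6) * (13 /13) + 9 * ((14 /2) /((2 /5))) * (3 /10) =197 /4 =49.25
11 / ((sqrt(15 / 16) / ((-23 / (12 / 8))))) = -2024 * sqrt(15) / 45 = -174.20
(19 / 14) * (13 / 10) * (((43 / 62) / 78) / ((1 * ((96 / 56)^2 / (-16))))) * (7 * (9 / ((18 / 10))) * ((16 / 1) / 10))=-40033 / 8370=-4.78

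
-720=-720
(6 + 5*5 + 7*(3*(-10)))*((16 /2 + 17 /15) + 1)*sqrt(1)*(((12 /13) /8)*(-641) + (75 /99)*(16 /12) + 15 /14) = 17619002936 /135135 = 130380.75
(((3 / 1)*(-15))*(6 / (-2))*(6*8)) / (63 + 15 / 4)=8640 / 89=97.08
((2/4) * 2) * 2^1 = 2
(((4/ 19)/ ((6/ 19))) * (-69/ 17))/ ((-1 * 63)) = 46/ 1071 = 0.04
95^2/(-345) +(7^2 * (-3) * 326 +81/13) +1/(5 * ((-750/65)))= -10750981387/224250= -47941.95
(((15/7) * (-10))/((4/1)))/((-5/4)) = 30/7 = 4.29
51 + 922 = 973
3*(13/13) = 3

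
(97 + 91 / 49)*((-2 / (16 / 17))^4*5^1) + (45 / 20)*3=72294049 / 7168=10085.67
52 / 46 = 26 / 23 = 1.13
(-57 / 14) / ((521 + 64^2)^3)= -1 / 24173125326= -0.00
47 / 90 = 0.52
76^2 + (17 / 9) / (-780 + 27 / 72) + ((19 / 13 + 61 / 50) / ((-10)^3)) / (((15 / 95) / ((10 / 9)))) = 21074495829757 / 3648645000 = 5775.98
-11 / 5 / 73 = -11 / 365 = -0.03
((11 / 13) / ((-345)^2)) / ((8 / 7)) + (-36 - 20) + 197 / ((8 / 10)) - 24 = 2057942327 / 12378600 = 166.25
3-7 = -4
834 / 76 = 417 / 38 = 10.97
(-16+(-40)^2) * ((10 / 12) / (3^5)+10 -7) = 385352 / 81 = 4757.43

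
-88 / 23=-3.83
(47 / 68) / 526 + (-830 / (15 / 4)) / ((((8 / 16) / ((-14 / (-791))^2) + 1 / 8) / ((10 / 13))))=-0.11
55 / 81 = 0.68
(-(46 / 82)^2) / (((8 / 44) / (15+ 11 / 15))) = -686642 / 25215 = -27.23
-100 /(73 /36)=-3600 /73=-49.32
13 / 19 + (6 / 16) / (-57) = 103 / 152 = 0.68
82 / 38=41 / 19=2.16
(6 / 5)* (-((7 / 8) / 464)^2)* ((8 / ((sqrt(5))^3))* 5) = -147* sqrt(5) / 21529600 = -0.00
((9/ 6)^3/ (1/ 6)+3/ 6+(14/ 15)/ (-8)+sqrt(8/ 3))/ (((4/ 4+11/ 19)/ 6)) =38 * sqrt(6)/ 15+11761/ 150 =84.61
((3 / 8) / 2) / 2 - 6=-189 / 32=-5.91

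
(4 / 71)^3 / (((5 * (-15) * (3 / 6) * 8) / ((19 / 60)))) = -76 / 402649875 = -0.00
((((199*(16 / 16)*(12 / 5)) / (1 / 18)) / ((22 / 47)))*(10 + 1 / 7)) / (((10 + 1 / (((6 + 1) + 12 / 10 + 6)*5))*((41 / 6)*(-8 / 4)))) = -1697345028 / 1247015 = -1361.13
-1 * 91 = -91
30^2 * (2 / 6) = 300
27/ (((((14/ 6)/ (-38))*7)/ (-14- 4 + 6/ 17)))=923400/ 833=1108.52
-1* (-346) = 346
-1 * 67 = -67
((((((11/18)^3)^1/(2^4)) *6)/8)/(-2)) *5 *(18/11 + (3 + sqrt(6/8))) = -10285/82944 - 6655 *sqrt(3)/497664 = -0.15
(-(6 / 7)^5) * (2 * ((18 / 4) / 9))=-7776 / 16807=-0.46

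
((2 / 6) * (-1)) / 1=-1 / 3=-0.33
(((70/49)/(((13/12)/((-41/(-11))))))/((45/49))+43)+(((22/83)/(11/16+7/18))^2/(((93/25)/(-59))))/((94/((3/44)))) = 200080344170351/4138056502437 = 48.35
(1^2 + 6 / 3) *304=912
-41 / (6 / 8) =-164 / 3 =-54.67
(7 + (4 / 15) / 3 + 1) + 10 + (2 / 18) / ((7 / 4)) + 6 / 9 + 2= 2186 / 105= 20.82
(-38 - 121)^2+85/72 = 1820317/72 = 25282.18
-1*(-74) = 74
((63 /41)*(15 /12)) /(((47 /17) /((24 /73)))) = 32130 /140671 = 0.23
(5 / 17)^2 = 25 / 289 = 0.09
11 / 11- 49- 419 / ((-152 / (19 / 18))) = -6493 / 144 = -45.09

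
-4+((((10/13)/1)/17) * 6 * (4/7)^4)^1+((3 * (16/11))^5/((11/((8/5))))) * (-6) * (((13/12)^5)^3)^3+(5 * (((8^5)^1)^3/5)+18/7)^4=2153864689232331465477532630663339660249447694881527739575938292778661227956334917852335219819077381529527/1405462288010787733744021827289337799684557258096640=1532495540866336864400282000000000000000000000000000000.00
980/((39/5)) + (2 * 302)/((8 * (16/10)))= 107845/624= 172.83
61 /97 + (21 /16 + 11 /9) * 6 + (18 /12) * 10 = 71789 /2328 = 30.84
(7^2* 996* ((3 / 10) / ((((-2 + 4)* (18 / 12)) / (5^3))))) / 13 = 610050 / 13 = 46926.92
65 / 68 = 0.96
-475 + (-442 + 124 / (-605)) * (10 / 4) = -191242 / 121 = -1580.51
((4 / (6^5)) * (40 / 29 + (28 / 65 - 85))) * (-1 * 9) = 52271 / 135720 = 0.39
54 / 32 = 27 / 16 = 1.69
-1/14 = -0.07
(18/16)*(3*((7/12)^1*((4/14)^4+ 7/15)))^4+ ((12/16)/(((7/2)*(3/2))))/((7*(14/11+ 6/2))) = 4004873892682933007/7494226542109440000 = 0.53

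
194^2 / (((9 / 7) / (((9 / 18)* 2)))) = 263452 / 9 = 29272.44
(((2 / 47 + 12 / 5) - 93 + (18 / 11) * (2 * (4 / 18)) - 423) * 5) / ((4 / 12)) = -3976998 / 517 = -7692.45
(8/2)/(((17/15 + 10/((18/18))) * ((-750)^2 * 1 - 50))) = 6/9392915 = 0.00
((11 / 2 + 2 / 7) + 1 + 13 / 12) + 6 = 1165 / 84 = 13.87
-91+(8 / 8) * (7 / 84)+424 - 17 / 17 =3985 / 12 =332.08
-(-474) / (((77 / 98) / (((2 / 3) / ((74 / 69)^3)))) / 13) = 2361651201 / 557183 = 4238.56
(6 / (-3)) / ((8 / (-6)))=3 / 2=1.50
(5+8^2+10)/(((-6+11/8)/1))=-632/37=-17.08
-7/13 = -0.54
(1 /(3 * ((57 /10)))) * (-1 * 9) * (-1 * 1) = 10 /19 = 0.53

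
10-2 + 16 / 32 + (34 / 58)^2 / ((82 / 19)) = 295834 / 34481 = 8.58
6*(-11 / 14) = -33 / 7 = -4.71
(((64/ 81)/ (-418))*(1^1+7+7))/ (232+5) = -160/ 1337391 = -0.00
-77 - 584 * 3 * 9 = -15845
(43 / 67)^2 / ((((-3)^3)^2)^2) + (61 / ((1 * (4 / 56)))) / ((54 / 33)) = 1245038305666 / 2385638649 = 521.89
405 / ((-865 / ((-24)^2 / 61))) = -46656 / 10553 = -4.42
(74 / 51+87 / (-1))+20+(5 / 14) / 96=-65.55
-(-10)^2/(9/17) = -188.89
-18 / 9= -2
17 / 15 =1.13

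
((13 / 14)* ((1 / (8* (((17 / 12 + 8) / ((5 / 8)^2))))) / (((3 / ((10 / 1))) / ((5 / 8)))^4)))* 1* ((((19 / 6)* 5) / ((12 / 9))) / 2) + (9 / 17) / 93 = 6423091516021 / 11801868632064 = 0.54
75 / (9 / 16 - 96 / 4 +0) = -16 / 5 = -3.20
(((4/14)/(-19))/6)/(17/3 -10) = 0.00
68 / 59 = 1.15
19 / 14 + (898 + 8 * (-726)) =-68721 / 14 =-4908.64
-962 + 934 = -28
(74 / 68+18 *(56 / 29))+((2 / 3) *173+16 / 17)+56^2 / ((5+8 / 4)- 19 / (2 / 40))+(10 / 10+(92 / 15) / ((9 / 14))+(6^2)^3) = 2324130545189 / 49650030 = 46810.25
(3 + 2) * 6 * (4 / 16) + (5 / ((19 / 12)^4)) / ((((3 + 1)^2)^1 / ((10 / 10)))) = 1967775 / 260642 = 7.55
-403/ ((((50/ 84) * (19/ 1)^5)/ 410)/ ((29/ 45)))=-13416676/ 185707425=-0.07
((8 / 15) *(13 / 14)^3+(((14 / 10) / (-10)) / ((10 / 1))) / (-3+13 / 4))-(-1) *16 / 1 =2105722 / 128625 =16.37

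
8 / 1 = 8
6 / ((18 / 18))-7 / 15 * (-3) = 37 / 5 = 7.40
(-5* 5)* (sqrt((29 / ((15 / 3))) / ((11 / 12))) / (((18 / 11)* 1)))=-5* sqrt(4785) / 9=-38.43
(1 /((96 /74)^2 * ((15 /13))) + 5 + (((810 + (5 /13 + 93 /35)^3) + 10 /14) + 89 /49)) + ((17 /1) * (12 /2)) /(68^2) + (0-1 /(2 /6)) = 9333038065324391 /11068450848000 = 843.21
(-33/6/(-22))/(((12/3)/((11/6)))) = 11/96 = 0.11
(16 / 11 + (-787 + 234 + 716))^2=3272481 / 121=27045.30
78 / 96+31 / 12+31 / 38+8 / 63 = 83093 / 19152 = 4.34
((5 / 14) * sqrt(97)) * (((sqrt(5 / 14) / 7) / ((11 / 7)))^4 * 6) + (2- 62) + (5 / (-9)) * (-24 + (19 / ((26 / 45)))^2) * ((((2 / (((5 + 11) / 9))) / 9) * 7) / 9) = -117.11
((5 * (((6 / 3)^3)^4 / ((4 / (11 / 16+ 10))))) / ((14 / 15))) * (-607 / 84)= -20759400 / 49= -423661.22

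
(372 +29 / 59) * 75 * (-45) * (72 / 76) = -1335102750 / 1121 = -1190992.64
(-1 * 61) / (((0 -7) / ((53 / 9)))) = 3233 / 63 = 51.32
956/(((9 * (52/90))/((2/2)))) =183.85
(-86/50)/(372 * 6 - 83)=-43/53725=-0.00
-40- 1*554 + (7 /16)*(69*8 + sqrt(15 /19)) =-705 /2 + 7*sqrt(285) /304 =-352.11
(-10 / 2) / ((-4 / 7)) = 35 / 4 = 8.75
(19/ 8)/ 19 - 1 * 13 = -103/ 8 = -12.88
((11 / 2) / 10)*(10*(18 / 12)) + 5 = 53 / 4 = 13.25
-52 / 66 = -26 / 33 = -0.79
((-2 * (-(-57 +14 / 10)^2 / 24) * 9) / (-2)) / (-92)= 12.60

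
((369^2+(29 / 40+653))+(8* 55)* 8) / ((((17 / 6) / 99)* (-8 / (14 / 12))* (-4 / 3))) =11670235731 / 21760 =536315.98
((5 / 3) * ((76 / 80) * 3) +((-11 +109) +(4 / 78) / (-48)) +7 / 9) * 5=484505 / 936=517.63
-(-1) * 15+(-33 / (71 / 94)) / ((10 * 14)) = 72999 / 4970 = 14.69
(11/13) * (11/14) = 121/182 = 0.66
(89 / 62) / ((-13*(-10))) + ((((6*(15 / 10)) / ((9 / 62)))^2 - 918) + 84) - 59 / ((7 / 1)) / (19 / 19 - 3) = 170062593 / 56420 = 3014.23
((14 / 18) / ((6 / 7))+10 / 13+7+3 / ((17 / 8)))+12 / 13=131411 / 11934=11.01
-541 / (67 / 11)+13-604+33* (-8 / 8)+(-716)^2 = 34300193 / 67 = 511943.18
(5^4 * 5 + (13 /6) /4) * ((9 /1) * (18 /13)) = 2025351 /52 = 38949.06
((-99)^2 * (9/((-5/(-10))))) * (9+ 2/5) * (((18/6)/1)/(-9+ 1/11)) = -136812159/245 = -558416.98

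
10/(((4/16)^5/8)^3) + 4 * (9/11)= 60473139527716/11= 5497558138883.27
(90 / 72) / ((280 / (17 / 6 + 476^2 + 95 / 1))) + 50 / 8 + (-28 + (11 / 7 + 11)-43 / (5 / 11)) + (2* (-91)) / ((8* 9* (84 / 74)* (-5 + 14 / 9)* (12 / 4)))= 567697219 / 624960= 908.37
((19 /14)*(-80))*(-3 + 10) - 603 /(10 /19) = -19057 /10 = -1905.70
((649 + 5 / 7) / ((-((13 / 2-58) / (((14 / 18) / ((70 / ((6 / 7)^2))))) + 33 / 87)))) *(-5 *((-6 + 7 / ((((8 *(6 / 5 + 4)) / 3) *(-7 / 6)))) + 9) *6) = -528227460 / 66591161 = -7.93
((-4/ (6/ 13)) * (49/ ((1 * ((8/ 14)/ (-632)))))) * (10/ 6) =7045220/ 9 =782802.22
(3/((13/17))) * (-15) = -765/13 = -58.85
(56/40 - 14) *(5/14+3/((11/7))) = -3141/110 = -28.55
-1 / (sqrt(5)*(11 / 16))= -16*sqrt(5) / 55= -0.65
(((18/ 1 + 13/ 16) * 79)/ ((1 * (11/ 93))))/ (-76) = -2211447/ 13376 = -165.33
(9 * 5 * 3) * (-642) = -86670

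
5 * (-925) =-4625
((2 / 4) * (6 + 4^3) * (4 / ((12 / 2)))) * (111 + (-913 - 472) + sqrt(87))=-89180 / 3 + 70 * sqrt(87) / 3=-29509.03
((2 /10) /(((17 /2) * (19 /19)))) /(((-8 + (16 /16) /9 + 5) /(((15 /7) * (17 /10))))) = -27 /910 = -0.03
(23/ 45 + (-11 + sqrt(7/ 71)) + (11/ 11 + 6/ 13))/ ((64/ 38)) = -100339/ 18720 + 19 * sqrt(497)/ 2272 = -5.17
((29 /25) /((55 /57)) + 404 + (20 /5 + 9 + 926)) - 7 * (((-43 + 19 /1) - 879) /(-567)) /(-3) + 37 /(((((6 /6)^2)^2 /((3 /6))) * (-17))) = 5100108487 /3786750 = 1346.83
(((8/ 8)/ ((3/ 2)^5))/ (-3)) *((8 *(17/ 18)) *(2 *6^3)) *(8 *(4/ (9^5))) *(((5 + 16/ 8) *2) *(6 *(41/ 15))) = -1279000576/ 71744535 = -17.83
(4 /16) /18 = 1 /72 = 0.01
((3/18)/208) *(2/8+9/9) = 5/4992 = 0.00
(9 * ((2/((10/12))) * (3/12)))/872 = 27/4360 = 0.01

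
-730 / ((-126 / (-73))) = -26645 / 63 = -422.94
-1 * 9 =-9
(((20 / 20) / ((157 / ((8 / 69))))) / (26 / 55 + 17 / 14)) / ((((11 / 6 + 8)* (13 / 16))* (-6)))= -98560 / 10793275389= -0.00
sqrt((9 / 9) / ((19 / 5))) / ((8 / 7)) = 7* sqrt(95) / 152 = 0.45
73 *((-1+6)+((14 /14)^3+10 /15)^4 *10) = 485815 /81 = 5997.72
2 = 2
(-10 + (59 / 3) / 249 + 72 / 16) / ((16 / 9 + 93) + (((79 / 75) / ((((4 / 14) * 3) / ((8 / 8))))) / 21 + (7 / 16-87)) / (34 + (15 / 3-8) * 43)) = -461643000 / 8148628169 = -0.06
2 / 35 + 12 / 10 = 44 / 35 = 1.26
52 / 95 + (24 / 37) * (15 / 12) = 4774 / 3515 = 1.36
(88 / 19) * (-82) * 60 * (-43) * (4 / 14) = 37234560 / 133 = 279959.10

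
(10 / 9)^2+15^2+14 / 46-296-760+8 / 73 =-112790974 / 135999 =-829.35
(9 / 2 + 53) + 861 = 1837 / 2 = 918.50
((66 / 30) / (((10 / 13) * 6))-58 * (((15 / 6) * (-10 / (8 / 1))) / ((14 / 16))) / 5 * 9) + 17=819701 / 2100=390.33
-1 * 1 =-1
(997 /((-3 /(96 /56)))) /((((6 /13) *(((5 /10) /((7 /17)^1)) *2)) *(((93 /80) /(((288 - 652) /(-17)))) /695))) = -524619804800 /80631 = -6506428.11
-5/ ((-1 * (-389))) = -5/ 389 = -0.01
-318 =-318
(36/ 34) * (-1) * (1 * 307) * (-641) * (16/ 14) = 28337328/ 119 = 238128.81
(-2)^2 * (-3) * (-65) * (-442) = -344760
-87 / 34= -2.56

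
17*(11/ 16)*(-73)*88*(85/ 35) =-2552737/ 14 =-182338.36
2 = 2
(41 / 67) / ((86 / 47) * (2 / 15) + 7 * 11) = 28905 / 3648619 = 0.01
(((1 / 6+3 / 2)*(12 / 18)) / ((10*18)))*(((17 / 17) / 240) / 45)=1 / 1749600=0.00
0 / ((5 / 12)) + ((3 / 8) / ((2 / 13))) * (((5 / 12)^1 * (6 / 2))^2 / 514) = 975 / 131584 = 0.01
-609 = -609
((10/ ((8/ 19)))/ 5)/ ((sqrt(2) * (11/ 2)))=19 * sqrt(2)/ 44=0.61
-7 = -7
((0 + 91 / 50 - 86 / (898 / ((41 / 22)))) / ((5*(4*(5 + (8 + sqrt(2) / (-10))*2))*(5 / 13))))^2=6942861374761 / (6098430250000*(105 - sqrt(2))^2)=0.00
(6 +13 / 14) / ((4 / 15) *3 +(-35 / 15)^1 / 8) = 13.63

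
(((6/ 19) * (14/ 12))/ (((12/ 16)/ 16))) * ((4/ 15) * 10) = 3584/ 171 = 20.96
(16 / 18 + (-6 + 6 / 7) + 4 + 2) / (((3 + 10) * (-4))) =-55 / 1638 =-0.03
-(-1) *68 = 68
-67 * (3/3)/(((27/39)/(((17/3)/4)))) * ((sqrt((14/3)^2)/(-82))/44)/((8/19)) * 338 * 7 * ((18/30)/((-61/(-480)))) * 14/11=5987.70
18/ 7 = 2.57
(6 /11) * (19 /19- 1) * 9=0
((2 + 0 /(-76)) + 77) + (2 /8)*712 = 257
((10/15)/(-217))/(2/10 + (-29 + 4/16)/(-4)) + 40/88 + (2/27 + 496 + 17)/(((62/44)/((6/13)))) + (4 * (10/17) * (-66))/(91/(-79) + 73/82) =80537065386017/105689506923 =762.02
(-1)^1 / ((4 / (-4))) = 1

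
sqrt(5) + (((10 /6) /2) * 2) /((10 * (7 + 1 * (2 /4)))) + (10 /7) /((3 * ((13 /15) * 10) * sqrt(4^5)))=3137 /131040 + sqrt(5)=2.26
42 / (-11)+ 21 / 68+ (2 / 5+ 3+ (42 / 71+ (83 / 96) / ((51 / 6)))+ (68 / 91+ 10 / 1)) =3285692677 / 289969680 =11.33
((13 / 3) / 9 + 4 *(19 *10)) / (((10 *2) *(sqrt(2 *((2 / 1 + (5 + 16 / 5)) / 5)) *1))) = 20533 *sqrt(102) / 11016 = 18.82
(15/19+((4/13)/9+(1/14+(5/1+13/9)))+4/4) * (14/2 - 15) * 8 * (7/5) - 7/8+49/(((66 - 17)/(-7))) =-67143253/88920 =-755.10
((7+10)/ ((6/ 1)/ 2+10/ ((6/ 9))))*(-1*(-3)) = 17/ 6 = 2.83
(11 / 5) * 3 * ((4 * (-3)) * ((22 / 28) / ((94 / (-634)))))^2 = 14445092772 / 541205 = 26690.61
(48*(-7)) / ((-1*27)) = 112 / 9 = 12.44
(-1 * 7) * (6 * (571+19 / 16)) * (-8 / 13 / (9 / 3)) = 64085 / 13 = 4929.62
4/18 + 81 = 731/9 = 81.22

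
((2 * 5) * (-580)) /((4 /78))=-113100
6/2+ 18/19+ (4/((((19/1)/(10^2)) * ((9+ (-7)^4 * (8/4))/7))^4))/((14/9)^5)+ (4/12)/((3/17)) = 25670292181830347841134/4398416795548130604543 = 5.84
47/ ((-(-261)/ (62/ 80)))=1457/ 10440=0.14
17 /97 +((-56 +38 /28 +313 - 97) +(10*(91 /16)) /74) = 65239801 /401968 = 162.30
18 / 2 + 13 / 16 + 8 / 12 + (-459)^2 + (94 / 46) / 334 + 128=38868366863 / 184368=210819.49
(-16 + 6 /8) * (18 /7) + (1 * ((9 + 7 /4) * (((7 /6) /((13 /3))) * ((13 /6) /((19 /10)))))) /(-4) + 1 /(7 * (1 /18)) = -37.47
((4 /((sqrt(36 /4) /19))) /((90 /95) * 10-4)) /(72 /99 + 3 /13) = 3971 /822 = 4.83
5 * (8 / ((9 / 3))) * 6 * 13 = 1040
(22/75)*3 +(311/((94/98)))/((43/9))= 68.74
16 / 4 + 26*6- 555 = -395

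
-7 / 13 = -0.54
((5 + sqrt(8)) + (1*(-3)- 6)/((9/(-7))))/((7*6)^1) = sqrt(2)/21 + 2/7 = 0.35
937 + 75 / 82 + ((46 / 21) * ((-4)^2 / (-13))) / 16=20992385 / 22386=937.75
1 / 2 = 0.50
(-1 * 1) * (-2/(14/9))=9/7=1.29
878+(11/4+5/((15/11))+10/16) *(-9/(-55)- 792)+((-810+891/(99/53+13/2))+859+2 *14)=-1761868211/390280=-4514.37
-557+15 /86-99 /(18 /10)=-52617 /86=-611.83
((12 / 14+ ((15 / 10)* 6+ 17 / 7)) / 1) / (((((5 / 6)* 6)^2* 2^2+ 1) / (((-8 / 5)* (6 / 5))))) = -4128 / 17675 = -0.23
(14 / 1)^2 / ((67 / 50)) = 9800 / 67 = 146.27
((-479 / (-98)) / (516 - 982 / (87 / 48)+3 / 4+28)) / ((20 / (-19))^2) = 5014651 / 3361400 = 1.49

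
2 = 2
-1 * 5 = -5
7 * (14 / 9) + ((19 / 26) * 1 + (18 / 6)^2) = 4825 / 234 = 20.62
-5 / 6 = -0.83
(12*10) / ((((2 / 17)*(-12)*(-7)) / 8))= 680 / 7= 97.14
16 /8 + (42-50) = -6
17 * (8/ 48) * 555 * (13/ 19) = 40885/ 38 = 1075.92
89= 89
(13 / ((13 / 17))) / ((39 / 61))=1037 / 39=26.59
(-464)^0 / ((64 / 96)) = 3 / 2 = 1.50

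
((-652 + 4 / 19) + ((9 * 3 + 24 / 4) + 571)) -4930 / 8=-50467 / 76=-664.04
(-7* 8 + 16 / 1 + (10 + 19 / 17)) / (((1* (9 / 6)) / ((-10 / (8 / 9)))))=7365 / 34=216.62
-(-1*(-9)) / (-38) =9 / 38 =0.24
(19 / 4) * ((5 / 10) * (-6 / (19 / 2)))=-3 / 2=-1.50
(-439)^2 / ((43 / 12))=2312652 / 43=53782.60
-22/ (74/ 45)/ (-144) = 55/ 592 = 0.09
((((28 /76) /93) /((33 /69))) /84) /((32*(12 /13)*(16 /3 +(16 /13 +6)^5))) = 111016607 /657503606253035520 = 0.00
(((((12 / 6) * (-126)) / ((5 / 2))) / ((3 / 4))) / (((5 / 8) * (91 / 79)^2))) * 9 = -43137792 / 29575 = -1458.59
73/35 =2.09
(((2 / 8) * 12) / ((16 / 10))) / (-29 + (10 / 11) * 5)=-165 / 2152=-0.08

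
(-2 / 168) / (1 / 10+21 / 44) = -55 / 2667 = -0.02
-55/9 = -6.11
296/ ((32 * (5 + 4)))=37/ 36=1.03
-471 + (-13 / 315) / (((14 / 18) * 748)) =-86315473 / 183260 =-471.00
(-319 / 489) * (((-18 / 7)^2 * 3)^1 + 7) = -419485 / 23961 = -17.51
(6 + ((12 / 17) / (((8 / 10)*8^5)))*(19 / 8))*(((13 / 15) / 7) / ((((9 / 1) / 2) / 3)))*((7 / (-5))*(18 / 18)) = -38622961 / 55705600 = -0.69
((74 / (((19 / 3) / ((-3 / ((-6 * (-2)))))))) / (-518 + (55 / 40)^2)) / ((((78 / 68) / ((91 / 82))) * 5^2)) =8288 / 37839925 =0.00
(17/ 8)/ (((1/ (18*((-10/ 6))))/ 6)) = -765/ 2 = -382.50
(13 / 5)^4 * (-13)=-371293 / 625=-594.07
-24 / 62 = -12 / 31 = -0.39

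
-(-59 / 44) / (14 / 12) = 177 / 154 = 1.15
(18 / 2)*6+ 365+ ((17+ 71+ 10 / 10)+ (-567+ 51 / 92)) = -5377 / 92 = -58.45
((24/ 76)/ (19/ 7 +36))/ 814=21/ 2095643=0.00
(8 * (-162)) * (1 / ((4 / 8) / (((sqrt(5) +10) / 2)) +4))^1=-505440 / 1601 - 1296 * sqrt(5) / 1601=-317.51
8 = 8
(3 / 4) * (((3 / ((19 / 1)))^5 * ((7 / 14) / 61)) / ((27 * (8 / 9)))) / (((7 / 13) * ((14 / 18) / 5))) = 142155 / 473667834304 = 0.00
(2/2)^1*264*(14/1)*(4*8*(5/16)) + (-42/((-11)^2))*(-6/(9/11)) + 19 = 406797/11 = 36981.55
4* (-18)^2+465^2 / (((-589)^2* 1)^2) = 162309071601 / 125238481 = 1296.00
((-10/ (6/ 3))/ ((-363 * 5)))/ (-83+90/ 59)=-59/ 1744941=-0.00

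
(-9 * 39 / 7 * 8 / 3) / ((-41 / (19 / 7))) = 17784 / 2009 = 8.85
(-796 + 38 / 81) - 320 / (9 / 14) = -104758 / 81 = -1293.31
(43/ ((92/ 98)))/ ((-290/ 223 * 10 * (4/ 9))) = -4228749/ 533600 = -7.92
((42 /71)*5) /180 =7 /426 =0.02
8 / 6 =4 / 3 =1.33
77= 77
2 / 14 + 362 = 2535 / 7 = 362.14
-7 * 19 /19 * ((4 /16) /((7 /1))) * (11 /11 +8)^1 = -9 /4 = -2.25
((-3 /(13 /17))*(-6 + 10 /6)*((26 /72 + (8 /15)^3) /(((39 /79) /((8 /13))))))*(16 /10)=148761424 /8555625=17.39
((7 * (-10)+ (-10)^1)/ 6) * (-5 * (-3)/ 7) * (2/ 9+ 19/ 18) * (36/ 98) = -4600/ 343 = -13.41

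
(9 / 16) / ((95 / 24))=27 / 190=0.14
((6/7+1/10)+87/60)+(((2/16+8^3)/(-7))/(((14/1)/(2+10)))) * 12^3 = -106191881/980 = -108359.06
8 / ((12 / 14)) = 28 / 3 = 9.33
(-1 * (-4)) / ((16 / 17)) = 17 / 4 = 4.25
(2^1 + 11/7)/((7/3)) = 75/49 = 1.53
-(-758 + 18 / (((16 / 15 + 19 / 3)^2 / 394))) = 860402 / 1369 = 628.49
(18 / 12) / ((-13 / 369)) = -42.58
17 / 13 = 1.31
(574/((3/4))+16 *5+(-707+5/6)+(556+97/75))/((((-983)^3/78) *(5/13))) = -17655261/118732760875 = -0.00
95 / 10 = 9.50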